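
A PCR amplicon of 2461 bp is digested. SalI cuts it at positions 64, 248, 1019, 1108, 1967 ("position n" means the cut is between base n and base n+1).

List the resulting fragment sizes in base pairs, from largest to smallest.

859, 771, 494, 184, 89, 64 bp

Linear molecule, 5 cuts → 6 fragments:
  64 − 0 = 64 bp
  248 − 64 = 184 bp
  1019 − 248 = 771 bp
  1108 − 1019 = 89 bp
  1967 − 1108 = 859 bp
  2461 − 1967 = 494 bp
Sorted largest to smallest: 859, 771, 494, 184, 89, 64 bp.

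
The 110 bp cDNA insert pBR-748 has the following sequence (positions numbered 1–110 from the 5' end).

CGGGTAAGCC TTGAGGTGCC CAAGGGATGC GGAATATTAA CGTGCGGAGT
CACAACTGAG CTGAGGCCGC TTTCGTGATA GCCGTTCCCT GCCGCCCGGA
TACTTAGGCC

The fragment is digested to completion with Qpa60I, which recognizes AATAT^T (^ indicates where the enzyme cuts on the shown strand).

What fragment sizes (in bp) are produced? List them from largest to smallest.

The Qpa60I site (AATATT) starts at position 33.
Qpa60I cuts after base 5 of each site (before the last base), so after position 37.
Linear molecule, 1 cut → 2 fragments:
  1–37 → 37 bp
  38–110 → 73 bp
Sorted largest to smallest: 73, 37 bp.

73, 37 bp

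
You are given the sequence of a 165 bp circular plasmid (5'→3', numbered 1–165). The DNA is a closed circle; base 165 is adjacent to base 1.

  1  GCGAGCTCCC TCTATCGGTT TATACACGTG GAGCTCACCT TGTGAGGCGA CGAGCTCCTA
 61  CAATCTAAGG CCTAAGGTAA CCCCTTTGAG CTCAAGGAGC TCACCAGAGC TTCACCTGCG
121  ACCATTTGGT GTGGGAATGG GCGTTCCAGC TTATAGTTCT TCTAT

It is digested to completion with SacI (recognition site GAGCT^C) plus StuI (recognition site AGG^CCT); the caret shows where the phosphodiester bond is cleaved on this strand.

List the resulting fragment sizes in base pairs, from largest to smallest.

71, 28, 22, 21, 14, 9 bp

SacI sites (GAGCTC) start at positions 3, 31, 52, 88, 97.
SacI cuts after base 5 of each site (before the last base), so after positions 7, 35, 56, 92, 101.
The StuI site (AGGCCT) starts at position 68.
StuI cuts after base 3 of each site, so after position 70.
Combined cut positions: 7, 35, 56, 70, 92, 101.
Circular molecule, 6 cuts → 6 fragments:
  8–35 → 28 bp
  36–56 → 21 bp
  57–70 → 14 bp
  71–92 → 22 bp
  93–101 → 9 bp
  102–165 then 1–7 → 64 + 7 = 71 bp
Sorted largest to smallest: 71, 28, 22, 21, 14, 9 bp.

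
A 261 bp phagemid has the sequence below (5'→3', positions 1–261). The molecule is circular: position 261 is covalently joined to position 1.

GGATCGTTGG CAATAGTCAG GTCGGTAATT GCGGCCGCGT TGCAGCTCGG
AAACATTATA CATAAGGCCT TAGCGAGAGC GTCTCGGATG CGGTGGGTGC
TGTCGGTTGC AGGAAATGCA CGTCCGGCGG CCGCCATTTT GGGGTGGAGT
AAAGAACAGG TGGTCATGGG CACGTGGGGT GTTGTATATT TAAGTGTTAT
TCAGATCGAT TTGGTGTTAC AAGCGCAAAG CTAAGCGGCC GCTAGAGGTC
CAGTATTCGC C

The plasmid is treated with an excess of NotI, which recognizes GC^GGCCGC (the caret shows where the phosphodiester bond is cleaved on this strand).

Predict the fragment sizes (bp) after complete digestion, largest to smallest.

108, 96, 57 bp

NotI sites (GCGGCCGC) start at positions 31, 127, 235.
NotI cuts after base 2 of each site, so after positions 32, 128, 236.
Circular molecule, 3 cuts → 3 fragments:
  33–128 → 96 bp
  129–236 → 108 bp
  237–261 then 1–32 → 25 + 32 = 57 bp
Sorted largest to smallest: 108, 96, 57 bp.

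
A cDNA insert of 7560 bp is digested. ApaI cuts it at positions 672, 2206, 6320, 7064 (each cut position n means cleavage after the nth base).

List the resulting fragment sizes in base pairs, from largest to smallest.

4114, 1534, 744, 672, 496 bp

Linear molecule, 4 cuts → 5 fragments:
  672 − 0 = 672 bp
  2206 − 672 = 1534 bp
  6320 − 2206 = 4114 bp
  7064 − 6320 = 744 bp
  7560 − 7064 = 496 bp
Sorted largest to smallest: 4114, 1534, 744, 672, 496 bp.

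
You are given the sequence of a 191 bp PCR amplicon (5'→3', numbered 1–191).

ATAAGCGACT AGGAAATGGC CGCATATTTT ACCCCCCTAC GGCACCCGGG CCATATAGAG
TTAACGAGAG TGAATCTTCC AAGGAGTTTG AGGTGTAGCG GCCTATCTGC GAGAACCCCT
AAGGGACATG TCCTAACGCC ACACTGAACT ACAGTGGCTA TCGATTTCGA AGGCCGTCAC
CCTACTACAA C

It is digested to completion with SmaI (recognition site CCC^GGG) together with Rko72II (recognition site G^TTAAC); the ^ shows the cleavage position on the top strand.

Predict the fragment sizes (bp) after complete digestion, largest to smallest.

The SmaI site (CCCGGG) starts at position 45.
SmaI cuts after base 3 of each site, so after position 47.
The Rko72II site (GTTAAC) starts at position 60.
Rko72II cuts after the first base of each site, so after position 60.
Combined cut positions: 47, 60.
Linear molecule, 2 cuts → 3 fragments:
  1–47 → 47 bp
  48–60 → 13 bp
  61–191 → 131 bp
Sorted largest to smallest: 131, 47, 13 bp.

131, 47, 13 bp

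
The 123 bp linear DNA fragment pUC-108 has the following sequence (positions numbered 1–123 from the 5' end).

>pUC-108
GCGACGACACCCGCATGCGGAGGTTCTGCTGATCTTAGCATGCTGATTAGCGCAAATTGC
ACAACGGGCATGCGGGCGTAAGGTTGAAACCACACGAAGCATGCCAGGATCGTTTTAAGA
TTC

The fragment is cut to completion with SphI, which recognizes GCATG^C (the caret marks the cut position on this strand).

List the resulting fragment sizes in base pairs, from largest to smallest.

SphI sites (GCATGC) start at positions 13, 38, 68, 99.
SphI cuts after base 5 of each site (before the last base), so after positions 17, 42, 72, 103.
Linear molecule, 4 cuts → 5 fragments:
  1–17 → 17 bp
  18–42 → 25 bp
  43–72 → 30 bp
  73–103 → 31 bp
  104–123 → 20 bp
Sorted largest to smallest: 31, 30, 25, 20, 17 bp.

31, 30, 25, 20, 17 bp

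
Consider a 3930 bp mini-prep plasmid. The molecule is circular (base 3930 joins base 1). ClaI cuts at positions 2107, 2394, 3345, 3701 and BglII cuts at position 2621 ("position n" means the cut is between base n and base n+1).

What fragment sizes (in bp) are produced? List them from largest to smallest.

Combined cut positions (sorted): 2107, 2394, 2621, 3345, 3701.
Circular molecule, 5 cuts → 5 fragments:
  2394 − 2107 = 287 bp
  2621 − 2394 = 227 bp
  3345 − 2621 = 724 bp
  3701 − 3345 = 356 bp
  wrap: 3930 − 3701 + 2107 = 2336 bp
Sorted largest to smallest: 2336, 724, 356, 287, 227 bp.

2336, 724, 356, 287, 227 bp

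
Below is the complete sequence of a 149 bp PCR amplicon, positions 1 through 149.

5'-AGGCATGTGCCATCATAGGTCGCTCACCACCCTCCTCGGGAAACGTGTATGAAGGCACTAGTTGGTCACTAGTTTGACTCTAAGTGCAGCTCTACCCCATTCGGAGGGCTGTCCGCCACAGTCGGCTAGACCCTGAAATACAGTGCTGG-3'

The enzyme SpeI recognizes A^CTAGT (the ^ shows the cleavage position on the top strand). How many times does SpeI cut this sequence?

2

ACTAGT occurs starting at positions 57, 68.
SpeI cuts at 2 sites.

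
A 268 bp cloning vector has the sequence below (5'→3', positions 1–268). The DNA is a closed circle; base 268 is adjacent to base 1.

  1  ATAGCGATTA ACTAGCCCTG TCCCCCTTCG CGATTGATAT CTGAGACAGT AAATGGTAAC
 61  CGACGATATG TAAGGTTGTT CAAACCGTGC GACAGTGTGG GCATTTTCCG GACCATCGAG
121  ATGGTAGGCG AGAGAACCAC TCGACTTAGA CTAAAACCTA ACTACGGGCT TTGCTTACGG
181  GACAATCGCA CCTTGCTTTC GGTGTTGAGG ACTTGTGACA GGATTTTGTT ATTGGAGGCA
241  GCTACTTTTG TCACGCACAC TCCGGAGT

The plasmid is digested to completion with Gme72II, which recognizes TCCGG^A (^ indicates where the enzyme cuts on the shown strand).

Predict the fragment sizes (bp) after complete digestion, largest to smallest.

Gme72II sites (TCCGGA) start at positions 107, 261.
Gme72II cuts after base 5 of each site (before the last base), so after positions 111, 265.
Circular molecule, 2 cuts → 2 fragments:
  112–265 → 154 bp
  266–268 then 1–111 → 3 + 111 = 114 bp
Sorted largest to smallest: 154, 114 bp.

154, 114 bp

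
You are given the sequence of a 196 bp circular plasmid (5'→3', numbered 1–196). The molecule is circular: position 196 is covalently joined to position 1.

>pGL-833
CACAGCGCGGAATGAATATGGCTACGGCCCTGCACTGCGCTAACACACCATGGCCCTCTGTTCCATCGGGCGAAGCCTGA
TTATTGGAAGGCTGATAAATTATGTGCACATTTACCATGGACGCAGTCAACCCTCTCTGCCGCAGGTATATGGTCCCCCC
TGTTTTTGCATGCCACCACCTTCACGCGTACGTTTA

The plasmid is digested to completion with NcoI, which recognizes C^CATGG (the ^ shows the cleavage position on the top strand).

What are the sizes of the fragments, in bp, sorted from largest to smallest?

129, 67 bp

NcoI sites (CCATGG) start at positions 48, 115.
NcoI cuts after the first base of each site, so after positions 48, 115.
Circular molecule, 2 cuts → 2 fragments:
  49–115 → 67 bp
  116–196 then 1–48 → 81 + 48 = 129 bp
Sorted largest to smallest: 129, 67 bp.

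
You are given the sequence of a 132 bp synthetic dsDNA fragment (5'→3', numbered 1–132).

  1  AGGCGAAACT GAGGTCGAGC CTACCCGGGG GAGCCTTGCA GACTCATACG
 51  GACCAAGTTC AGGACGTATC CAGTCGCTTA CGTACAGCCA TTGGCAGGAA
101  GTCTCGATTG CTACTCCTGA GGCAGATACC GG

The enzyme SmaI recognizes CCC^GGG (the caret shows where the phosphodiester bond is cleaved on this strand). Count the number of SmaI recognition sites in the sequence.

1

CCCGGG occurs starting at position 24.
SmaI cuts at 1 site.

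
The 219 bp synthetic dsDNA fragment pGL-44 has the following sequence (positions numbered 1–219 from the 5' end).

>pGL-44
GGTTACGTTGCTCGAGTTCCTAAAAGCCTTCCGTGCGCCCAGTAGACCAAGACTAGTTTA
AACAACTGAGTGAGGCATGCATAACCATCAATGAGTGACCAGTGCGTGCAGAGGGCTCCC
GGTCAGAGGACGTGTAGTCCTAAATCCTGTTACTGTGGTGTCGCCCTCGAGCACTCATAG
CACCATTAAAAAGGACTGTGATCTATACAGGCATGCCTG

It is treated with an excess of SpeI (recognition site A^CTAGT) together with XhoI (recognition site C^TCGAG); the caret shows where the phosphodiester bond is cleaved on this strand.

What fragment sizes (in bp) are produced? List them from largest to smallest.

114, 53, 41, 11 bp

The SpeI site (ACTAGT) starts at position 52.
SpeI cuts after the first base of each site, so after position 52.
XhoI sites (CTCGAG) start at positions 11, 166.
XhoI cuts after the first base of each site, so after positions 11, 166.
Combined cut positions: 11, 52, 166.
Linear molecule, 3 cuts → 4 fragments:
  1–11 → 11 bp
  12–52 → 41 bp
  53–166 → 114 bp
  167–219 → 53 bp
Sorted largest to smallest: 114, 53, 41, 11 bp.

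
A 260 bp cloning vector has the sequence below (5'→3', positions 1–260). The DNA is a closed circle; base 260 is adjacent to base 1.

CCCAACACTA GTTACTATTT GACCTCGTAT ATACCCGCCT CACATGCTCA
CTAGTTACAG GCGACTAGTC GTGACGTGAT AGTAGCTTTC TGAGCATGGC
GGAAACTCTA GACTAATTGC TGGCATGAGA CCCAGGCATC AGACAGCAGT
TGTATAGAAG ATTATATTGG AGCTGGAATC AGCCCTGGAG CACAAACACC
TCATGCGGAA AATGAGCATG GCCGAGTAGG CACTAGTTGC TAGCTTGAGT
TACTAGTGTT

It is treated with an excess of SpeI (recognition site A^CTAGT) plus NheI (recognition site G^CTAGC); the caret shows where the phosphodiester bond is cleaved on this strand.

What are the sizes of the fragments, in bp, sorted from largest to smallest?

SpeI sites (ACTAGT) start at positions 7, 50, 64, 232, 252.
SpeI cuts after the first base of each site, so after positions 7, 50, 64, 232, 252.
The NheI site (GCTAGC) starts at position 239.
NheI cuts after the first base of each site, so after position 239.
Combined cut positions: 7, 50, 64, 232, 239, 252.
Circular molecule, 6 cuts → 6 fragments:
  8–50 → 43 bp
  51–64 → 14 bp
  65–232 → 168 bp
  233–239 → 7 bp
  240–252 → 13 bp
  253–260 then 1–7 → 8 + 7 = 15 bp
Sorted largest to smallest: 168, 43, 15, 14, 13, 7 bp.

168, 43, 15, 14, 13, 7 bp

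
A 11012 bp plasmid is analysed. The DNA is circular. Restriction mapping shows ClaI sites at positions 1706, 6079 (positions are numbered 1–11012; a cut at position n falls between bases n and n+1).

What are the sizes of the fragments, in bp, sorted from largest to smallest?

Circular molecule, 2 cuts → 2 fragments:
  6079 − 1706 = 4373 bp
  wrap: 11012 − 6079 + 1706 = 6639 bp
Sorted largest to smallest: 6639, 4373 bp.

6639, 4373 bp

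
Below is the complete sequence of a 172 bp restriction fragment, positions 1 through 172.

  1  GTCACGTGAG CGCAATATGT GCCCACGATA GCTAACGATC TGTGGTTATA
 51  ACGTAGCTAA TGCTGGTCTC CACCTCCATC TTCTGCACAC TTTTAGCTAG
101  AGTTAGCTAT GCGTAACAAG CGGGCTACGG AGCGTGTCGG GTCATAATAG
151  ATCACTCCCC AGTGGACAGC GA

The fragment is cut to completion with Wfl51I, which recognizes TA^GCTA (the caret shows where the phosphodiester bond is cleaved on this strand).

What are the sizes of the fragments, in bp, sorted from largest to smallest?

Wfl51I sites (TAGCTA) start at positions 29, 54, 94, 104.
Wfl51I cuts after base 2 of each site, so after positions 30, 55, 95, 105.
Linear molecule, 4 cuts → 5 fragments:
  1–30 → 30 bp
  31–55 → 25 bp
  56–95 → 40 bp
  96–105 → 10 bp
  106–172 → 67 bp
Sorted largest to smallest: 67, 40, 30, 25, 10 bp.

67, 40, 30, 25, 10 bp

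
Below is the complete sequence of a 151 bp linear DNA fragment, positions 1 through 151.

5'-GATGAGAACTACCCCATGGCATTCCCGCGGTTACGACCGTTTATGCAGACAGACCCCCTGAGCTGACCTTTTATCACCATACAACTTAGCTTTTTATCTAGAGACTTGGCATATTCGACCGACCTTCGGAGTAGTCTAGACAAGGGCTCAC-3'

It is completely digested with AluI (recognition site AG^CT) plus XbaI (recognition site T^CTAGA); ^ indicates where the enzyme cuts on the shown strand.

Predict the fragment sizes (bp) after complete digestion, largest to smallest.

62, 38, 27, 16, 8 bp

AluI sites (AGCT) start at positions 61, 88.
AluI cuts after base 2 of each site, so after positions 62, 89.
XbaI sites (TCTAGA) start at positions 97, 135.
XbaI cuts after the first base of each site, so after positions 97, 135.
Combined cut positions: 62, 89, 97, 135.
Linear molecule, 4 cuts → 5 fragments:
  1–62 → 62 bp
  63–89 → 27 bp
  90–97 → 8 bp
  98–135 → 38 bp
  136–151 → 16 bp
Sorted largest to smallest: 62, 38, 27, 16, 8 bp.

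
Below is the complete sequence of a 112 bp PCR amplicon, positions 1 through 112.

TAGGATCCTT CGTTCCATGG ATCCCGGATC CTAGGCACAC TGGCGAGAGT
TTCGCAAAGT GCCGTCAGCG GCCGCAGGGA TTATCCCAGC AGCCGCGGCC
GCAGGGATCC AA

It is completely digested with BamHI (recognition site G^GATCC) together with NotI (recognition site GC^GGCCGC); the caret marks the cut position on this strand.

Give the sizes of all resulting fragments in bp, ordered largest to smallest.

BamHI sites (GGATCC) start at positions 3, 19, 26, 105.
BamHI cuts after the first base of each site, so after positions 3, 19, 26, 105.
NotI sites (GCGGCCGC) start at positions 68, 95.
NotI cuts after base 2 of each site, so after positions 69, 96.
Combined cut positions: 3, 19, 26, 69, 96, 105.
Linear molecule, 6 cuts → 7 fragments:
  1–3 → 3 bp
  4–19 → 16 bp
  20–26 → 7 bp
  27–69 → 43 bp
  70–96 → 27 bp
  97–105 → 9 bp
  106–112 → 7 bp
Sorted largest to smallest: 43, 27, 16, 9, 7, 7, 3 bp.

43, 27, 16, 9, 7, 7, 3 bp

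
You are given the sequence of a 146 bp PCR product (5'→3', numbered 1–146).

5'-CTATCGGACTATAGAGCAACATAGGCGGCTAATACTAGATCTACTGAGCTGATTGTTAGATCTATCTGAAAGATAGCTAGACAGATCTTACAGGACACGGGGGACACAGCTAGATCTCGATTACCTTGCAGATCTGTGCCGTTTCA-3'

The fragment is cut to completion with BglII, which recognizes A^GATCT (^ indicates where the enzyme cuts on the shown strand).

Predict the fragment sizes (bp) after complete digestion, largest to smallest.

BglII sites (AGATCT) start at positions 37, 58, 83, 112, 130.
BglII cuts after the first base of each site, so after positions 37, 58, 83, 112, 130.
Linear molecule, 5 cuts → 6 fragments:
  1–37 → 37 bp
  38–58 → 21 bp
  59–83 → 25 bp
  84–112 → 29 bp
  113–130 → 18 bp
  131–146 → 16 bp
Sorted largest to smallest: 37, 29, 25, 21, 18, 16 bp.

37, 29, 25, 21, 18, 16 bp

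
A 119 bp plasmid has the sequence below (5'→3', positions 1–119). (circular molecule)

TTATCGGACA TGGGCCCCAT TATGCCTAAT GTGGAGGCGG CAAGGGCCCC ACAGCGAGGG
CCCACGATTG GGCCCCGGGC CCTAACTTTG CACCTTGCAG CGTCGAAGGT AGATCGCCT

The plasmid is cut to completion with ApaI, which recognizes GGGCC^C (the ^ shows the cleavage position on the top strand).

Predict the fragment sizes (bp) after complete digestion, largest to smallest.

ApaI sites (GGGCCC) start at positions 12, 44, 58, 70, 77.
ApaI cuts after base 5 of each site (before the last base), so after positions 16, 48, 62, 74, 81.
Circular molecule, 5 cuts → 5 fragments:
  17–48 → 32 bp
  49–62 → 14 bp
  63–74 → 12 bp
  75–81 → 7 bp
  82–119 then 1–16 → 38 + 16 = 54 bp
Sorted largest to smallest: 54, 32, 14, 12, 7 bp.

54, 32, 14, 12, 7 bp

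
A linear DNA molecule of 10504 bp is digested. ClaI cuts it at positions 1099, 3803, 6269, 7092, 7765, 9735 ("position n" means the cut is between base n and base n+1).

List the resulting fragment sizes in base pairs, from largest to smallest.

2704, 2466, 1970, 1099, 823, 769, 673 bp

Linear molecule, 6 cuts → 7 fragments:
  1099 − 0 = 1099 bp
  3803 − 1099 = 2704 bp
  6269 − 3803 = 2466 bp
  7092 − 6269 = 823 bp
  7765 − 7092 = 673 bp
  9735 − 7765 = 1970 bp
  10504 − 9735 = 769 bp
Sorted largest to smallest: 2704, 2466, 1970, 1099, 823, 769, 673 bp.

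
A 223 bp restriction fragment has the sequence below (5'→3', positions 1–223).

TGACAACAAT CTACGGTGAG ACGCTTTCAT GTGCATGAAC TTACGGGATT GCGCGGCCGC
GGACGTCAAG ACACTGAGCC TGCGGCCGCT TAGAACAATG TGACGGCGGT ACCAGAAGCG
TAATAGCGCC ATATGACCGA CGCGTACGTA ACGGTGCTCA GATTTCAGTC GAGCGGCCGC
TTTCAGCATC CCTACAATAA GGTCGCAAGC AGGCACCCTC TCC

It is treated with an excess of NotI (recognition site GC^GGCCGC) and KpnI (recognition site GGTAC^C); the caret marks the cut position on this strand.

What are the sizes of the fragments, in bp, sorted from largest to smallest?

NotI sites (GCGGCCGC) start at positions 53, 82, 173.
NotI cuts after base 2 of each site, so after positions 54, 83, 174.
The KpnI site (GGTACC) starts at position 108.
KpnI cuts after base 5 of each site (before the last base), so after position 112.
Combined cut positions: 54, 83, 112, 174.
Linear molecule, 4 cuts → 5 fragments:
  1–54 → 54 bp
  55–83 → 29 bp
  84–112 → 29 bp
  113–174 → 62 bp
  175–223 → 49 bp
Sorted largest to smallest: 62, 54, 49, 29, 29 bp.

62, 54, 49, 29, 29 bp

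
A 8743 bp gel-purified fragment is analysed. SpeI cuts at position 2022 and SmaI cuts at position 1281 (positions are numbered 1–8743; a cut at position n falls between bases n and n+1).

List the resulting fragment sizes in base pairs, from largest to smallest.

Combined cut positions (sorted): 1281, 2022.
Linear molecule, 2 cuts → 3 fragments:
  1281 − 0 = 1281 bp
  2022 − 1281 = 741 bp
  8743 − 2022 = 6721 bp
Sorted largest to smallest: 6721, 1281, 741 bp.

6721, 1281, 741 bp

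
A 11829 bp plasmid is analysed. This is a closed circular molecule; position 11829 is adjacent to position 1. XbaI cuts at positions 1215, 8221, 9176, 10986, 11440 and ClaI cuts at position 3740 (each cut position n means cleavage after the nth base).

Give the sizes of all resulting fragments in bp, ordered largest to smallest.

4481, 2525, 1810, 1604, 955, 454 bp

Combined cut positions (sorted): 1215, 3740, 8221, 9176, 10986, 11440.
Circular molecule, 6 cuts → 6 fragments:
  3740 − 1215 = 2525 bp
  8221 − 3740 = 4481 bp
  9176 − 8221 = 955 bp
  10986 − 9176 = 1810 bp
  11440 − 10986 = 454 bp
  wrap: 11829 − 11440 + 1215 = 1604 bp
Sorted largest to smallest: 4481, 2525, 1810, 1604, 955, 454 bp.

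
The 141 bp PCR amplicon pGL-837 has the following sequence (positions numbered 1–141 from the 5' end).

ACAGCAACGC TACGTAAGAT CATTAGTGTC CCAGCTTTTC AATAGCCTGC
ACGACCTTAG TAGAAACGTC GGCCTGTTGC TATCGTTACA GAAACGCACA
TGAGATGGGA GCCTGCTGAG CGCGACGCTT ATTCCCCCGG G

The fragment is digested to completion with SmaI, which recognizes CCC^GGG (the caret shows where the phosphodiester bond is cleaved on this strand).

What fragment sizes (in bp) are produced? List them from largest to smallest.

138, 3 bp

The SmaI site (CCCGGG) starts at position 136.
SmaI cuts after base 3 of each site, so after position 138.
Linear molecule, 1 cut → 2 fragments:
  1–138 → 138 bp
  139–141 → 3 bp
Sorted largest to smallest: 138, 3 bp.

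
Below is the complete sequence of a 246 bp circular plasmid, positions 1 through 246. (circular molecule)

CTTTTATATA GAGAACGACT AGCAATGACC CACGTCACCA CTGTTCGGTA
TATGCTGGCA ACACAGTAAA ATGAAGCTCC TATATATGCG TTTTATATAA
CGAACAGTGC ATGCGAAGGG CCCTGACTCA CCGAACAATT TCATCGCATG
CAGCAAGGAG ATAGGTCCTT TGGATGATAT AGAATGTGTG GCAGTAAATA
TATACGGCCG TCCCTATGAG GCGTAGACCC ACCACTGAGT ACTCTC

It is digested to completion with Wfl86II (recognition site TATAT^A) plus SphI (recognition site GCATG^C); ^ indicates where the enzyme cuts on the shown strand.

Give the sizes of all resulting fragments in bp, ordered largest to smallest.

Wfl86II sites (TATATA) start at positions 5, 81, 94, 199.
Wfl86II cuts after base 5 of each site (before the last base), so after positions 9, 85, 98, 203.
SphI sites (GCATGC) start at positions 109, 146.
SphI cuts after base 5 of each site (before the last base), so after positions 113, 150.
Combined cut positions: 9, 85, 98, 113, 150, 203.
Circular molecule, 6 cuts → 6 fragments:
  10–85 → 76 bp
  86–98 → 13 bp
  99–113 → 15 bp
  114–150 → 37 bp
  151–203 → 53 bp
  204–246 then 1–9 → 43 + 9 = 52 bp
Sorted largest to smallest: 76, 53, 52, 37, 15, 13 bp.

76, 53, 52, 37, 15, 13 bp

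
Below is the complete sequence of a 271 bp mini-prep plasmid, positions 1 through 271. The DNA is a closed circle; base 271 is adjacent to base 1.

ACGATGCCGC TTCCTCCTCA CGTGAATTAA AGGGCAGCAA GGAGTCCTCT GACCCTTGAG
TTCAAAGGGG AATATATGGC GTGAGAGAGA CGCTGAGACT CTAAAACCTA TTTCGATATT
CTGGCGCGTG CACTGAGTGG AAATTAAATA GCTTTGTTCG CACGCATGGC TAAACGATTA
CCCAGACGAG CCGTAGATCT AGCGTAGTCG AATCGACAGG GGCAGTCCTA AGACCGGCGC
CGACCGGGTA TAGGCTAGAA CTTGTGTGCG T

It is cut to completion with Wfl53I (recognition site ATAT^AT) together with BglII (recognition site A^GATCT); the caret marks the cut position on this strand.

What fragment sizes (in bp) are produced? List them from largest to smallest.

151, 120 bp

The Wfl53I site (ATATAT) starts at position 72.
Wfl53I cuts after base 4 of each site, so after position 75.
The BglII site (AGATCT) starts at position 195.
BglII cuts after the first base of each site, so after position 195.
Combined cut positions: 75, 195.
Circular molecule, 2 cuts → 2 fragments:
  76–195 → 120 bp
  196–271 then 1–75 → 76 + 75 = 151 bp
Sorted largest to smallest: 151, 120 bp.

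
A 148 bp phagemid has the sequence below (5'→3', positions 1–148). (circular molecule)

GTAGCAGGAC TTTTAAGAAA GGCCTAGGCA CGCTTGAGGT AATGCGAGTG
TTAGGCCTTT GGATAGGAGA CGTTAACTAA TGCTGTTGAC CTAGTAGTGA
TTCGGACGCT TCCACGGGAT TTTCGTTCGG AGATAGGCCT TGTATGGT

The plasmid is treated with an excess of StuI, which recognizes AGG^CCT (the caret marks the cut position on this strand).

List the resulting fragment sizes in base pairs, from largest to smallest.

StuI sites (AGGCCT) start at positions 20, 53, 135.
StuI cuts after base 3 of each site, so after positions 22, 55, 137.
Circular molecule, 3 cuts → 3 fragments:
  23–55 → 33 bp
  56–137 → 82 bp
  138–148 then 1–22 → 11 + 22 = 33 bp
Sorted largest to smallest: 82, 33, 33 bp.

82, 33, 33 bp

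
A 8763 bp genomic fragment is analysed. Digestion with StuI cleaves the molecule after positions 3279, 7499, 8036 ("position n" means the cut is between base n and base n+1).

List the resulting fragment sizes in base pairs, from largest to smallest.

Linear molecule, 3 cuts → 4 fragments:
  3279 − 0 = 3279 bp
  7499 − 3279 = 4220 bp
  8036 − 7499 = 537 bp
  8763 − 8036 = 727 bp
Sorted largest to smallest: 4220, 3279, 727, 537 bp.

4220, 3279, 727, 537 bp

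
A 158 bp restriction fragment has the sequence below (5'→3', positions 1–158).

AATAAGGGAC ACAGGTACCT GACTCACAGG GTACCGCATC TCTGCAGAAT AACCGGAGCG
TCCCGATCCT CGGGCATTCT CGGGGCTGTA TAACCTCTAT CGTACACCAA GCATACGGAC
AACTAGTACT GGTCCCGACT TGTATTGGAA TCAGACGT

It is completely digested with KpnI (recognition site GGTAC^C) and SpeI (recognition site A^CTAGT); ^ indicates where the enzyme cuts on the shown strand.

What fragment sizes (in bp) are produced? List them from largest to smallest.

KpnI sites (GGTACC) start at positions 14, 30.
KpnI cuts after base 5 of each site (before the last base), so after positions 18, 34.
The SpeI site (ACTAGT) starts at position 122.
SpeI cuts after the first base of each site, so after position 122.
Combined cut positions: 18, 34, 122.
Linear molecule, 3 cuts → 4 fragments:
  1–18 → 18 bp
  19–34 → 16 bp
  35–122 → 88 bp
  123–158 → 36 bp
Sorted largest to smallest: 88, 36, 18, 16 bp.

88, 36, 18, 16 bp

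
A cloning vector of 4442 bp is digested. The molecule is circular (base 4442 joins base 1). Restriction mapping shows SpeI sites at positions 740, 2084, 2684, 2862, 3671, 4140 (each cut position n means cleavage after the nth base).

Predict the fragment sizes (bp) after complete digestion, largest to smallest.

1344, 1042, 809, 600, 469, 178 bp

Circular molecule, 6 cuts → 6 fragments:
  2084 − 740 = 1344 bp
  2684 − 2084 = 600 bp
  2862 − 2684 = 178 bp
  3671 − 2862 = 809 bp
  4140 − 3671 = 469 bp
  wrap: 4442 − 4140 + 740 = 1042 bp
Sorted largest to smallest: 1344, 1042, 809, 600, 469, 178 bp.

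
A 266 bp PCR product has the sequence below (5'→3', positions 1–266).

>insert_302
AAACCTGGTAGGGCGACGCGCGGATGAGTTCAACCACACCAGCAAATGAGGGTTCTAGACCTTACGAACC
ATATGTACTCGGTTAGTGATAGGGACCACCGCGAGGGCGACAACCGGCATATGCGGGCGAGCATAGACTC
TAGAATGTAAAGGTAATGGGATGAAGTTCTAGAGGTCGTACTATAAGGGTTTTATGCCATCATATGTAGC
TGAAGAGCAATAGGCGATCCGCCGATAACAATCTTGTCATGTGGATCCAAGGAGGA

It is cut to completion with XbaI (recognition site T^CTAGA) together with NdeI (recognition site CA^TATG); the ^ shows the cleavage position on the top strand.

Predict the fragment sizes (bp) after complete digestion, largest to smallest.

XbaI sites (TCTAGA) start at positions 54, 139, 168.
XbaI cuts after the first base of each site, so after positions 54, 139, 168.
NdeI sites (CATATG) start at positions 70, 118, 201.
NdeI cuts after base 2 of each site, so after positions 71, 119, 202.
Combined cut positions: 54, 71, 119, 139, 168, 202.
Linear molecule, 6 cuts → 7 fragments:
  1–54 → 54 bp
  55–71 → 17 bp
  72–119 → 48 bp
  120–139 → 20 bp
  140–168 → 29 bp
  169–202 → 34 bp
  203–266 → 64 bp
Sorted largest to smallest: 64, 54, 48, 34, 29, 20, 17 bp.

64, 54, 48, 34, 29, 20, 17 bp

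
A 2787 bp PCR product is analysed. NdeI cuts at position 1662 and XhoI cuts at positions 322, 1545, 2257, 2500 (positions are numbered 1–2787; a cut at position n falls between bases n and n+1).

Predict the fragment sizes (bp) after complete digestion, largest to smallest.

1223, 595, 322, 287, 243, 117 bp

Combined cut positions (sorted): 322, 1545, 1662, 2257, 2500.
Linear molecule, 5 cuts → 6 fragments:
  322 − 0 = 322 bp
  1545 − 322 = 1223 bp
  1662 − 1545 = 117 bp
  2257 − 1662 = 595 bp
  2500 − 2257 = 243 bp
  2787 − 2500 = 287 bp
Sorted largest to smallest: 1223, 595, 322, 287, 243, 117 bp.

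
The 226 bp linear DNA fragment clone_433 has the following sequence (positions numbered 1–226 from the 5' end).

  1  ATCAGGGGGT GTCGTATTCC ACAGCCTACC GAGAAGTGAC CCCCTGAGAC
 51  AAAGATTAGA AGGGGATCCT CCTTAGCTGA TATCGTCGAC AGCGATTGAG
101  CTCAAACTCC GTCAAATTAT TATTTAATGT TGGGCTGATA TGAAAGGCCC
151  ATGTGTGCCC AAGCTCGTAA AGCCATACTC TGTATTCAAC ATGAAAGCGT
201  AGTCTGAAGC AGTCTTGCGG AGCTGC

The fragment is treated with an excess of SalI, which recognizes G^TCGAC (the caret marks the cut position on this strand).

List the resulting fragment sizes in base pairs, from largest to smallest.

The SalI site (GTCGAC) starts at position 85.
SalI cuts after the first base of each site, so after position 85.
Linear molecule, 1 cut → 2 fragments:
  1–85 → 85 bp
  86–226 → 141 bp
Sorted largest to smallest: 141, 85 bp.

141, 85 bp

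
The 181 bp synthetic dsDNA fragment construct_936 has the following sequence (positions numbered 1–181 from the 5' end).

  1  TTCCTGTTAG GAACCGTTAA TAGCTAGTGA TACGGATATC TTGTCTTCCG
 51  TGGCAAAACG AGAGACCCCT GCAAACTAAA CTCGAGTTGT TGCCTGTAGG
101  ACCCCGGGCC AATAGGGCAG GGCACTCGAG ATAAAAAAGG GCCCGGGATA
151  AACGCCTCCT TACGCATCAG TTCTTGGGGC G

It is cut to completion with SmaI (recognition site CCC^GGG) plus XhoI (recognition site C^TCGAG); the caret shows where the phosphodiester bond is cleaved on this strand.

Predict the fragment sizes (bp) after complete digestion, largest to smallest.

81, 37, 24, 20, 19 bp

SmaI sites (CCCGGG) start at positions 103, 142.
SmaI cuts after base 3 of each site, so after positions 105, 144.
XhoI sites (CTCGAG) start at positions 81, 125.
XhoI cuts after the first base of each site, so after positions 81, 125.
Combined cut positions: 81, 105, 125, 144.
Linear molecule, 4 cuts → 5 fragments:
  1–81 → 81 bp
  82–105 → 24 bp
  106–125 → 20 bp
  126–144 → 19 bp
  145–181 → 37 bp
Sorted largest to smallest: 81, 37, 24, 20, 19 bp.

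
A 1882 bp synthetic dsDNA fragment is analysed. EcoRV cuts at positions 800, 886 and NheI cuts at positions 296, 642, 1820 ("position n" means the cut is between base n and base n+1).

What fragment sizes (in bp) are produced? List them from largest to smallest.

Combined cut positions (sorted): 296, 642, 800, 886, 1820.
Linear molecule, 5 cuts → 6 fragments:
  296 − 0 = 296 bp
  642 − 296 = 346 bp
  800 − 642 = 158 bp
  886 − 800 = 86 bp
  1820 − 886 = 934 bp
  1882 − 1820 = 62 bp
Sorted largest to smallest: 934, 346, 296, 158, 86, 62 bp.

934, 346, 296, 158, 86, 62 bp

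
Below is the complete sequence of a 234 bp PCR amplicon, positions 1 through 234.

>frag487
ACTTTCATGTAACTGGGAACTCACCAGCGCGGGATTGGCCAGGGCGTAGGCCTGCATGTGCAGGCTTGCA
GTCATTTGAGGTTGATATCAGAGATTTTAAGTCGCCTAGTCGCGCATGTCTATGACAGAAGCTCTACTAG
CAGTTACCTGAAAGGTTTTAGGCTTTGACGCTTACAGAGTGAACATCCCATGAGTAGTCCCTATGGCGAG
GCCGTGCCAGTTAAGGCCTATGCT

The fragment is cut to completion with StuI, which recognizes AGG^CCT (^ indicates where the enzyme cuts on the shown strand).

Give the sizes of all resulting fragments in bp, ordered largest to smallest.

StuI sites (AGGCCT) start at positions 48, 224.
StuI cuts after base 3 of each site, so after positions 50, 226.
Linear molecule, 2 cuts → 3 fragments:
  1–50 → 50 bp
  51–226 → 176 bp
  227–234 → 8 bp
Sorted largest to smallest: 176, 50, 8 bp.

176, 50, 8 bp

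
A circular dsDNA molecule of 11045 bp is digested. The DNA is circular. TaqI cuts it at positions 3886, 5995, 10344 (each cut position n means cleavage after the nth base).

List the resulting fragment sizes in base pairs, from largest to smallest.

Circular molecule, 3 cuts → 3 fragments:
  5995 − 3886 = 2109 bp
  10344 − 5995 = 4349 bp
  wrap: 11045 − 10344 + 3886 = 4587 bp
Sorted largest to smallest: 4587, 4349, 2109 bp.

4587, 4349, 2109 bp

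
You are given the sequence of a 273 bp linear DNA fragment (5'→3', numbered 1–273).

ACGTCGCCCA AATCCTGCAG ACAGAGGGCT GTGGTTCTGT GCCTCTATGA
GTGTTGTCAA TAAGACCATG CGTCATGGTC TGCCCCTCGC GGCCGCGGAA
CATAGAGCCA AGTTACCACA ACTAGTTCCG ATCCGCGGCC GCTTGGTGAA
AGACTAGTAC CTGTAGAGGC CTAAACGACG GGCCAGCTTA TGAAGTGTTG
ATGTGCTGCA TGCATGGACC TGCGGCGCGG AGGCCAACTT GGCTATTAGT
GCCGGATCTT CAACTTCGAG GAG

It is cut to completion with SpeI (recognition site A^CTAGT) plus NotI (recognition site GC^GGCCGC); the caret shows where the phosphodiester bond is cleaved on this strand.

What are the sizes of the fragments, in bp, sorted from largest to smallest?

120, 90, 31, 17, 15 bp

SpeI sites (ACTAGT) start at positions 121, 153.
SpeI cuts after the first base of each site, so after positions 121, 153.
NotI sites (GCGGCCGC) start at positions 89, 135.
NotI cuts after base 2 of each site, so after positions 90, 136.
Combined cut positions: 90, 121, 136, 153.
Linear molecule, 4 cuts → 5 fragments:
  1–90 → 90 bp
  91–121 → 31 bp
  122–136 → 15 bp
  137–153 → 17 bp
  154–273 → 120 bp
Sorted largest to smallest: 120, 90, 31, 17, 15 bp.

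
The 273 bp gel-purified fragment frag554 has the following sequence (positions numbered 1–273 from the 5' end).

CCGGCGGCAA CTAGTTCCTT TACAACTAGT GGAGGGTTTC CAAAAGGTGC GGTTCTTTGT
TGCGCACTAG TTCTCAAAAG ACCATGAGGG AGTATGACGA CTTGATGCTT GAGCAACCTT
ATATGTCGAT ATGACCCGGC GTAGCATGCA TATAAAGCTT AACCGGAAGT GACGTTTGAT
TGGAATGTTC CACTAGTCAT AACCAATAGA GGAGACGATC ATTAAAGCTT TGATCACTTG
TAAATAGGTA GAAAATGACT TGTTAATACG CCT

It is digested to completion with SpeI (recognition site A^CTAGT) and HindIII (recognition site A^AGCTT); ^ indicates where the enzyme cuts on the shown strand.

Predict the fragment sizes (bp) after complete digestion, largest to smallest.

89, 48, 41, 37, 33, 15, 10 bp

SpeI sites (ACTAGT) start at positions 10, 25, 66, 192.
SpeI cuts after the first base of each site, so after positions 10, 25, 66, 192.
HindIII sites (AAGCTT) start at positions 155, 225.
HindIII cuts after the first base of each site, so after positions 155, 225.
Combined cut positions: 10, 25, 66, 155, 192, 225.
Linear molecule, 6 cuts → 7 fragments:
  1–10 → 10 bp
  11–25 → 15 bp
  26–66 → 41 bp
  67–155 → 89 bp
  156–192 → 37 bp
  193–225 → 33 bp
  226–273 → 48 bp
Sorted largest to smallest: 89, 48, 41, 37, 33, 15, 10 bp.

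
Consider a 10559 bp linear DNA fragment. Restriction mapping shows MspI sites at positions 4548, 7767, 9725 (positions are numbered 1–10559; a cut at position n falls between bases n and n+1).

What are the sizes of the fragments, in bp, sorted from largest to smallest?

Linear molecule, 3 cuts → 4 fragments:
  4548 − 0 = 4548 bp
  7767 − 4548 = 3219 bp
  9725 − 7767 = 1958 bp
  10559 − 9725 = 834 bp
Sorted largest to smallest: 4548, 3219, 1958, 834 bp.

4548, 3219, 1958, 834 bp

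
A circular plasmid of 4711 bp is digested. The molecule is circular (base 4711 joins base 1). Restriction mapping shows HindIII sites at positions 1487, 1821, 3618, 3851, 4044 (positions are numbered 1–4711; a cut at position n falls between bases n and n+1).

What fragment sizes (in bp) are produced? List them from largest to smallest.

Circular molecule, 5 cuts → 5 fragments:
  1821 − 1487 = 334 bp
  3618 − 1821 = 1797 bp
  3851 − 3618 = 233 bp
  4044 − 3851 = 193 bp
  wrap: 4711 − 4044 + 1487 = 2154 bp
Sorted largest to smallest: 2154, 1797, 334, 233, 193 bp.

2154, 1797, 334, 233, 193 bp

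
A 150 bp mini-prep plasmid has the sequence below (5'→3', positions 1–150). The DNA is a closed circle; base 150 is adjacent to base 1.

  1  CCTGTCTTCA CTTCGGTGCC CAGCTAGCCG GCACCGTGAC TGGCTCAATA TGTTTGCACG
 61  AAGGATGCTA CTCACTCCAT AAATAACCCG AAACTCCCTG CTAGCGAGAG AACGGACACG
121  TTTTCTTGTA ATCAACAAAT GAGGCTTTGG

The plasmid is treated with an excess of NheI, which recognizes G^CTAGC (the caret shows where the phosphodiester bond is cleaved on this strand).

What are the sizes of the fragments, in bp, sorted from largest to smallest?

NheI sites (GCTAGC) start at positions 23, 100.
NheI cuts after the first base of each site, so after positions 23, 100.
Circular molecule, 2 cuts → 2 fragments:
  24–100 → 77 bp
  101–150 then 1–23 → 50 + 23 = 73 bp
Sorted largest to smallest: 77, 73 bp.

77, 73 bp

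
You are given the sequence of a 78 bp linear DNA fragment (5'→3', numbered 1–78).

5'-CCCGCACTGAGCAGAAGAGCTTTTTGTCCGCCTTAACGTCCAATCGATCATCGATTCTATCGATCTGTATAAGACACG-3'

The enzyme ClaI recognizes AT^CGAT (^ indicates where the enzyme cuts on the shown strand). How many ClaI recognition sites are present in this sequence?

ATCGAT occurs starting at positions 43, 50, 59.
ClaI cuts at 3 sites.

3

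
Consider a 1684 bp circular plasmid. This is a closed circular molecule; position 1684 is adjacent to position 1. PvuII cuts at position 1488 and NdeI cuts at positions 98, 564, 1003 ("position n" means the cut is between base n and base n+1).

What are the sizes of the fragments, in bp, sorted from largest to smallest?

Combined cut positions (sorted): 98, 564, 1003, 1488.
Circular molecule, 4 cuts → 4 fragments:
  564 − 98 = 466 bp
  1003 − 564 = 439 bp
  1488 − 1003 = 485 bp
  wrap: 1684 − 1488 + 98 = 294 bp
Sorted largest to smallest: 485, 466, 439, 294 bp.

485, 466, 439, 294 bp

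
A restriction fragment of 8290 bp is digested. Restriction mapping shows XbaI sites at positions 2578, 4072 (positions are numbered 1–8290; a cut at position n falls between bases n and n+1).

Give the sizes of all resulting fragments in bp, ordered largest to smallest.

4218, 2578, 1494 bp

Linear molecule, 2 cuts → 3 fragments:
  2578 − 0 = 2578 bp
  4072 − 2578 = 1494 bp
  8290 − 4072 = 4218 bp
Sorted largest to smallest: 4218, 2578, 1494 bp.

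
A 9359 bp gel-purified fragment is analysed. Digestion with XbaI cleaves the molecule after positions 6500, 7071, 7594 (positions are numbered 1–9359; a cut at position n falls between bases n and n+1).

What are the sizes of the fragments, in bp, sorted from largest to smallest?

6500, 1765, 571, 523 bp

Linear molecule, 3 cuts → 4 fragments:
  6500 − 0 = 6500 bp
  7071 − 6500 = 571 bp
  7594 − 7071 = 523 bp
  9359 − 7594 = 1765 bp
Sorted largest to smallest: 6500, 1765, 571, 523 bp.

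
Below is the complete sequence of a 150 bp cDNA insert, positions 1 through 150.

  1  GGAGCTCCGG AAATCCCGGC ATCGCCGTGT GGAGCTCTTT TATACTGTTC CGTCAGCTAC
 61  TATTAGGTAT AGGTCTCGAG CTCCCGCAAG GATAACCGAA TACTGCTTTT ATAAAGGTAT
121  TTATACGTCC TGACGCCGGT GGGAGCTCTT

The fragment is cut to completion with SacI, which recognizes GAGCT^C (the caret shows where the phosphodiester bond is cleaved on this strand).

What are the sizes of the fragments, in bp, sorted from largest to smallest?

SacI sites (GAGCTC) start at positions 2, 32, 78, 143.
SacI cuts after base 5 of each site (before the last base), so after positions 6, 36, 82, 147.
Linear molecule, 4 cuts → 5 fragments:
  1–6 → 6 bp
  7–36 → 30 bp
  37–82 → 46 bp
  83–147 → 65 bp
  148–150 → 3 bp
Sorted largest to smallest: 65, 46, 30, 6, 3 bp.

65, 46, 30, 6, 3 bp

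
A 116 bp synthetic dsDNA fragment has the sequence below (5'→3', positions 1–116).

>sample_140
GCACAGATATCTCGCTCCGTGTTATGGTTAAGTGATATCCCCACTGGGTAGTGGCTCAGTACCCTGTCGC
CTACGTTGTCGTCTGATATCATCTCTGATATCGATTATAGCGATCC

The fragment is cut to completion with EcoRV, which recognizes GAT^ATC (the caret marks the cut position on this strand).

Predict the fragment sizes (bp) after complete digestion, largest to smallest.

51, 28, 17, 12, 8 bp

EcoRV sites (GATATC) start at positions 6, 34, 85, 97.
EcoRV cuts after base 3 of each site, so after positions 8, 36, 87, 99.
Linear molecule, 4 cuts → 5 fragments:
  1–8 → 8 bp
  9–36 → 28 bp
  37–87 → 51 bp
  88–99 → 12 bp
  100–116 → 17 bp
Sorted largest to smallest: 51, 28, 17, 12, 8 bp.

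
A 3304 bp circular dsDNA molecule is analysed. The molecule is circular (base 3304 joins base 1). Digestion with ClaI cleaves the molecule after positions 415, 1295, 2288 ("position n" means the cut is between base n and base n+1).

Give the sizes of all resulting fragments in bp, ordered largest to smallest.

Circular molecule, 3 cuts → 3 fragments:
  1295 − 415 = 880 bp
  2288 − 1295 = 993 bp
  wrap: 3304 − 2288 + 415 = 1431 bp
Sorted largest to smallest: 1431, 993, 880 bp.

1431, 993, 880 bp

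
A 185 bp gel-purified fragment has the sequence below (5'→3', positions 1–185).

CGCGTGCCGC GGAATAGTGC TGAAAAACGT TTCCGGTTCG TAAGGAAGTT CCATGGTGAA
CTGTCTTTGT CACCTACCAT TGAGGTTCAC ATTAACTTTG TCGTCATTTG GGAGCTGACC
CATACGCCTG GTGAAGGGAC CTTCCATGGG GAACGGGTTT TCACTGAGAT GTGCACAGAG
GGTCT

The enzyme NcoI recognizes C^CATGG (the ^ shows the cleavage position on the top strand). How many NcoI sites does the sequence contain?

CCATGG occurs starting at positions 51, 144.
NcoI cuts at 2 sites.

2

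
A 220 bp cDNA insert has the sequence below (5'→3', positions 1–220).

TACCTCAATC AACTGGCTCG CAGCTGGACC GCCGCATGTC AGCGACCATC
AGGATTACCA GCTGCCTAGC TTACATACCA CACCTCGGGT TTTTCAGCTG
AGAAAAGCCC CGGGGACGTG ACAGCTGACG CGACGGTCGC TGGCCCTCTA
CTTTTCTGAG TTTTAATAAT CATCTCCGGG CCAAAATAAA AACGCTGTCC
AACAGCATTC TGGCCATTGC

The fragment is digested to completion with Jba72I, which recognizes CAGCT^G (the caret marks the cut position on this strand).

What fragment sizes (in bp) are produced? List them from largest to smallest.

94, 38, 36, 27, 25 bp

Jba72I sites (CAGCTG) start at positions 21, 59, 95, 122.
Jba72I cuts after base 5 of each site (before the last base), so after positions 25, 63, 99, 126.
Linear molecule, 4 cuts → 5 fragments:
  1–25 → 25 bp
  26–63 → 38 bp
  64–99 → 36 bp
  100–126 → 27 bp
  127–220 → 94 bp
Sorted largest to smallest: 94, 38, 36, 27, 25 bp.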